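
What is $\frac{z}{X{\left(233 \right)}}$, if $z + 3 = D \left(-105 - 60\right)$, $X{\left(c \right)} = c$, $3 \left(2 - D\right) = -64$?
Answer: $- \frac{3853}{233} \approx -16.536$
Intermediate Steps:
$D = \frac{70}{3}$ ($D = 2 - - \frac{64}{3} = 2 + \frac{64}{3} = \frac{70}{3} \approx 23.333$)
$z = -3853$ ($z = -3 + \frac{70 \left(-105 - 60\right)}{3} = -3 + \frac{70}{3} \left(-165\right) = -3 - 3850 = -3853$)
$\frac{z}{X{\left(233 \right)}} = - \frac{3853}{233}$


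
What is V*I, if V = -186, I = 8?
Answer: -1488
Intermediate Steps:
V*I = -186*8 = -1488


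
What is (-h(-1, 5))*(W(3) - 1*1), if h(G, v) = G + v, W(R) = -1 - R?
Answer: 20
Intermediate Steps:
(-h(-1, 5))*(W(3) - 1*1) = (-(-1 + 5))*((-1 - 1*3) - 1*1) = (-1*4)*((-1 - 3) - 1) = -4*(-4 - 1) = -4*(-5) = 20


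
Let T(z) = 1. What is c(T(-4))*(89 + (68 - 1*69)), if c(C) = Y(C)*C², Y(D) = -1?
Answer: -88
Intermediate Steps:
c(C) = -C²
c(T(-4))*(89 + (68 - 1*69)) = (-1*1²)*(89 + (68 - 1*69)) = (-1*1)*(89 + (68 - 69)) = -(89 - 1) = -1*88 = -88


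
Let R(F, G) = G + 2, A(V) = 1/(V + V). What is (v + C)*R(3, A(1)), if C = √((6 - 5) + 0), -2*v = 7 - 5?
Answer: 0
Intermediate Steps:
A(V) = 1/(2*V)
R(F, G) = 2 + G
v = -1 (v = -(7 - 5)/2 = -½*2 = -1)
C = 1 (C = √(1 + 0) = √1 = 1)
(v + C)*R(3, A(1)) = (-1 + 1)*(2 + (½)/1) = 0*(2 + (½)*1) = 0*(2 + ½) = 0*(5/2) = 0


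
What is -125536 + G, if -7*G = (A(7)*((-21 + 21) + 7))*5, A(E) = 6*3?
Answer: -125626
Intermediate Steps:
A(E) = 18
G = -90 (G = -18*((-21 + 21) + 7)*5/7 = -18*(0 + 7)*5/7 = -18*7*5/7 = -18*5 = -1/7*630 = -90)
-125536 + G = -125536 - 90 = -125626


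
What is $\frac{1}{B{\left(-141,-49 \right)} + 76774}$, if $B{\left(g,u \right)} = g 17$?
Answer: $\frac{1}{74377} \approx 1.3445 \cdot 10^{-5}$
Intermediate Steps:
$B{\left(g,u \right)} = 17 g$
$\frac{1}{B{\left(-141,-49 \right)} + 76774} = \frac{1}{17 \left(-141\right) + 76774} = \frac{1}{-2397 + 76774} = \frac{1}{74377}$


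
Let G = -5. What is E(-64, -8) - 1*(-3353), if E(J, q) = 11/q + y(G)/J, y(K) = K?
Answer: 214509/64 ≈ 3351.7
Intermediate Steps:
E(J, q) = -5/J + 11/q (E(J, q) = 11/q - 5/J = -5/J + 11/q)
E(-64, -8) - 1*(-3353) = (-5/(-64) + 11/(-8)) - 1*(-3353) = (-5*(-1/64) + 11*(-1/8)) + 3353 = (5/64 - 11/8) + 3353 = -83/64 + 3353 = 214509/64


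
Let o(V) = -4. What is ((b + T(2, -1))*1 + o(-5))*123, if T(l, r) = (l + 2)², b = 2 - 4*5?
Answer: -738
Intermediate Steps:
b = -18 (b = 2 - 20 = -18)
T(l, r) = (2 + l)²
((b + T(2, -1))*1 + o(-5))*123 = ((-18 + (2 + 2)²)*1 - 4)*123 = ((-18 + 4²)*1 - 4)*123 = ((-18 + 16)*1 - 4)*123 = (-2*1 - 4)*123 = (-2 - 4)*123 = -6*123 = -738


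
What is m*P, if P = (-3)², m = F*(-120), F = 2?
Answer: -2160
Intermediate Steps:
m = -240 (m = 2*(-120) = -240)
P = 9
m*P = -240*9 = -2160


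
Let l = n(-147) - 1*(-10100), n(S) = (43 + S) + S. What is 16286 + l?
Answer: 26135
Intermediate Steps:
n(S) = 43 + 2*S
l = 9849 (l = (43 + 2*(-147)) - 1*(-10100) = (43 - 294) + 10100 = -251 + 10100 = 9849)
16286 + l = 16286 + 9849 = 26135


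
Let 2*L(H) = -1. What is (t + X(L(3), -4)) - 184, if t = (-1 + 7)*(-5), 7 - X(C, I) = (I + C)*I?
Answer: -225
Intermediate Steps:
L(H) = -½ (L(H) = (½)*(-1) = -½)
X(C, I) = 7 - I*(C + I) (X(C, I) = 7 - (I + C)*I = 7 - (C + I)*I = 7 - I*(C + I))
t = -30 (t = 6*(-5) = -30)
(t + X(L(3), -4)) - 184 = (-30 + (7 - 1*(-4)² - 1*(-½)*(-4))) - 184 = (-30 + (7 - 1*16 - 2)) - 184 = (-30 + (7 - 16 - 2)) - 184 = (-30 - 11) - 184 = -41 - 184 = -225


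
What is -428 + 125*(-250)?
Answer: -31678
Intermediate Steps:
-428 + 125*(-250) = -428 - 31250 = -31678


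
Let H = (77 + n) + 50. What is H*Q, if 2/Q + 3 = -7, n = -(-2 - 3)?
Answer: -132/5 ≈ -26.400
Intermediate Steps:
n = 5 (n = -1*(-5) = 5)
Q = -⅕ (Q = 2/(-3 - 7) = 2/(-10) = 2*(-⅒) = -⅕ ≈ -0.20000)
H = 132 (H = (77 + 5) + 50 = 82 + 50 = 132)
H*Q = 132*(-⅕) = -132/5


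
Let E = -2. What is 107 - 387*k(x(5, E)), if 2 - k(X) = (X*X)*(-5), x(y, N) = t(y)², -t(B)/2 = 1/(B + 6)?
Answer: -9796507/14641 ≈ -669.11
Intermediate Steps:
t(B) = -2/(6 + B) (t(B) = -2/(B + 6) = -2/(6 + B))
x(y, N) = 4/(6 + y)² (x(y, N) = (-2/(6 + y))² = 4/(6 + y)²)
k(X) = 2 + 5*X² (k(X) = 2 - X*X*(-5) = 2 - X²*(-5) = 2 - (-5)*X² = 2 + 5*X²)
107 - 387*k(x(5, E)) = 107 - 387*(2 + 5*(4/(6 + 5)²)²) = 107 - 387*(2 + 5*(4/11²)²) = 107 - 387*(2 + 5*(4*(1/121))²) = 107 - 387*(2 + 5*(4/121)²) = 107 - 387*(2 + 5*(16/14641)) = 107 - 387*(2 + 80/14641) = 107 - 387*29362/14641 = 107 - 11363094/14641 = -9796507/14641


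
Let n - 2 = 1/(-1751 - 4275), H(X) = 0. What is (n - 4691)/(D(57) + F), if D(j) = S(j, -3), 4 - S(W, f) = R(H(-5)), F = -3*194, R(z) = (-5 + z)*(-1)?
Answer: 28255915/3513158 ≈ 8.0429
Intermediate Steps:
R(z) = 5 - z
F = -582
S(W, f) = -1 (S(W, f) = 4 - (5 - 1*0) = 4 - (5 + 0) = 4 - 1*5 = 4 - 5 = -1)
D(j) = -1
n = 12051/6026 (n = 2 + 1/(-1751 - 4275) = 2 + 1/(-6026) = 2 - 1/6026 = 12051/6026 ≈ 1.9998)
(n - 4691)/(D(57) + F) = (12051/6026 - 4691)/(-1 - 582) = -28255915/6026/(-583) = -28255915/6026*(-1/583) = 28255915/3513158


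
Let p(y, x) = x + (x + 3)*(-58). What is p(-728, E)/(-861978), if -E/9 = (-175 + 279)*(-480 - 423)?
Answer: 8029505/143663 ≈ 55.891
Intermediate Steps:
E = 845208 (E = -9*(-175 + 279)*(-480 - 423) = -936*(-903) = -9*(-93912) = 845208)
p(y, x) = -174 - 57*x (p(y, x) = x + (3 + x)*(-58) = x + (-174 - 58*x) = -174 - 57*x)
p(-728, E)/(-861978) = (-174 - 57*845208)/(-861978) = (-174 - 48176856)*(-1/861978) = -48177030*(-1/861978) = 8029505/143663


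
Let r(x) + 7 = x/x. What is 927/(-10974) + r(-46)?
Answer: -22257/3658 ≈ -6.0845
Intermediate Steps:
r(x) = -6 (r(x) = -7 + x/x = -7 + 1 = -6)
927/(-10974) + r(-46) = 927/(-10974) - 6 = 927*(-1/10974) - 6 = -309/3658 - 6 = -22257/3658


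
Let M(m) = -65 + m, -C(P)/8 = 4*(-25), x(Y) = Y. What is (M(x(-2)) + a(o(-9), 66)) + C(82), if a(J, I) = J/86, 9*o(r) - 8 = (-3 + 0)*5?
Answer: 567335/774 ≈ 732.99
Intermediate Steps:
C(P) = 800 (C(P) = -32*(-25) = -8*(-100) = 800)
o(r) = -7/9 (o(r) = 8/9 + ((-3 + 0)*5)/9 = 8/9 + (-3*5)/9 = 8/9 + (1/9)*(-15) = 8/9 - 5/3 = -7/9)
a(J, I) = J/86 (a(J, I) = J*(1/86) = J/86)
(M(x(-2)) + a(o(-9), 66)) + C(82) = ((-65 - 2) + (1/86)*(-7/9)) + 800 = (-67 - 7/774) + 800 = -51865/774 + 800 = 567335/774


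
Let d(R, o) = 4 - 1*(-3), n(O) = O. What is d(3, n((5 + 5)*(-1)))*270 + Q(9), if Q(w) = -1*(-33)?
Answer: 1923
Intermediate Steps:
d(R, o) = 7 (d(R, o) = 4 + 3 = 7)
Q(w) = 33
d(3, n((5 + 5)*(-1)))*270 + Q(9) = 7*270 + 33 = 1890 + 33 = 1923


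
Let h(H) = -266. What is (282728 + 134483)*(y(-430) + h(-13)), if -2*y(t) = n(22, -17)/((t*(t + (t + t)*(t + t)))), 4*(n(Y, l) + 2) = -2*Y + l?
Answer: -94063017609677453/847581600 ≈ -1.1098e+8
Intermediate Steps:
n(Y, l) = -2 - Y/2 + l/4 (n(Y, l) = -2 + (-2*Y + l)/4 = -2 + (l - 2*Y)/4 = -2 + (-Y/2 + l/4) = -2 - Y/2 + l/4)
y(t) = 69/(8*t*(t + 4*t²)) (y(t) = -(-2 - ½*22 + (¼)*(-17))/(2*(t*(t + (t + t)*(t + t)))) = -(-2 - 11 - 17/4)/(2*(t*(t + (2*t)*(2*t)))) = -(-69)/(8*(t*(t + 4*t²))) = -(-69)*1/(t*(t + 4*t²))/8 = -(-69)/(8*t*(t + 4*t²)) = 69/(8*t*(t + 4*t²)))
(282728 + 134483)*(y(-430) + h(-13)) = (282728 + 134483)*((69/8)/((-430)²*(1 + 4*(-430))) - 266) = 417211*((69/8)*(1/184900)/(1 - 1720) - 266) = 417211*((69/8)*(1/184900)/(-1719) - 266) = 417211*((69/8)*(1/184900)*(-1/1719) - 266) = 417211*(-23/847581600 - 266) = 417211*(-225456705623/847581600) = -94063017609677453/847581600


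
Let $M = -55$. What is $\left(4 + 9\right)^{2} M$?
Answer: $-9295$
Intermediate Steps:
$\left(4 + 9\right)^{2} M = \left(4 + 9\right)^{2} \left(-55\right) = 13^{2} \left(-55\right) = 169 \left(-55\right) = -9295$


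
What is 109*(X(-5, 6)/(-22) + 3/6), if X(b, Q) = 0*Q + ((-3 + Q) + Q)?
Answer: 109/11 ≈ 9.9091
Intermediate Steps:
X(b, Q) = -3 + 2*Q (X(b, Q) = 0 + (-3 + 2*Q) = -3 + 2*Q)
109*(X(-5, 6)/(-22) + 3/6) = 109*((-3 + 2*6)/(-22) + 3/6) = 109*((-3 + 12)*(-1/22) + 3*(1/6)) = 109*(9*(-1/22) + 1/2) = 109*(-9/22 + 1/2) = 109*(1/11) = 109/11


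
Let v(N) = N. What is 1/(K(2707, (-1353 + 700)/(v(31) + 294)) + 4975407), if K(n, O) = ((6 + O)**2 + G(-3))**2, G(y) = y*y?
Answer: 11156640625/55515759676980931 ≈ 2.0096e-7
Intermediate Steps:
G(y) = y**2
K(n, O) = (9 + (6 + O)**2)**2 (K(n, O) = ((6 + O)**2 + (-3)**2)**2 = ((6 + O)**2 + 9)**2 = (9 + (6 + O)**2)**2)
1/(K(2707, (-1353 + 700)/(v(31) + 294)) + 4975407) = 1/((9 + (6 + (-1353 + 700)/(31 + 294))**2)**2 + 4975407) = 1/((9 + (6 - 653/325)**2)**2 + 4975407) = 1/((9 + (1297/325)**2)**2 + 4975407) = 1/((9 + 1682209/105625)**2 + 4975407) = 1/((2632834/105625)**2 + 4975407) = 1/(6931814871556/11156640625 + 4975407) = 1/(55515759676980931/11156640625) = 11156640625/55515759676980931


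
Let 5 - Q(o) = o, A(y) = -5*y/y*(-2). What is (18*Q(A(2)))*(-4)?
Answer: 360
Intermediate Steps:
A(y) = 10 (A(y) = -5*1*(-2) = -5*(-2) = 10)
Q(o) = 5 - o
(18*Q(A(2)))*(-4) = (18*(5 - 1*10))*(-4) = (18*(5 - 10))*(-4) = (18*(-5))*(-4) = -90*(-4) = 360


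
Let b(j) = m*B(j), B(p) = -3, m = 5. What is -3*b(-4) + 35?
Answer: 80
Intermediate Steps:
b(j) = -15 (b(j) = 5*(-3) = -15)
-3*b(-4) + 35 = -3*(-15) + 35 = 45 + 35 = 80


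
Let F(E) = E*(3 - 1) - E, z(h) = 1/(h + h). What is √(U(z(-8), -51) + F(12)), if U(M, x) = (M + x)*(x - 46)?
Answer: √79441/4 ≈ 70.463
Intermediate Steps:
z(h) = 1/(2*h)
U(M, x) = (-46 + x)*(M + x) (U(M, x) = (M + x)*(-46 + x) = (-46 + x)*(M + x))
F(E) = E (F(E) = E*2 - E = 2*E - E = E)
√(U(z(-8), -51) + F(12)) = √(((-51)² - 23/(-8) - 46*(-51) + ((½)/(-8))*(-51)) + 12) = √((2601 - 23*(-1)/8 + 2346 + ((½)*(-⅛))*(-51)) + 12) = √((2601 - 46*(-1/16) + 2346 - 1/16*(-51)) + 12) = √((2601 + 23/8 + 2346 + 51/16) + 12) = √(79249/16 + 12) = √(79441/16) = √79441/4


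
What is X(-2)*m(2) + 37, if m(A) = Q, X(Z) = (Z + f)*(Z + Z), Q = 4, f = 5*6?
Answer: -411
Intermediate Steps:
f = 30
X(Z) = 2*Z*(30 + Z) (X(Z) = (Z + 30)*(Z + Z) = (30 + Z)*(2*Z) = 2*Z*(30 + Z))
m(A) = 4
X(-2)*m(2) + 37 = (2*(-2)*(30 - 2))*4 + 37 = (2*(-2)*28)*4 + 37 = -112*4 + 37 = -448 + 37 = -411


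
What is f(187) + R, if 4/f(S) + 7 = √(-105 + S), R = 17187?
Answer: 567199/33 + 4*√82/33 ≈ 17189.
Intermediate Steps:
f(S) = 4/(-7 + √(-105 + S))
f(187) + R = 4/(-7 + √(-105 + 187)) + 17187 = 4/(-7 + √82) + 17187 = 17187 + 4/(-7 + √82)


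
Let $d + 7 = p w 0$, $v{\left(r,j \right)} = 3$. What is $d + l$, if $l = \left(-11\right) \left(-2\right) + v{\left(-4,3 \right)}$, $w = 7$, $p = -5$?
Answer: $18$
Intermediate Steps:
$l = 25$ ($l = \left(-11\right) \left(-2\right) + 3 = 22 + 3 = 25$)
$d = -7$ ($d = -7 + \left(-5\right) 7 \cdot 0 = -7 - 0 = -7 + 0 = -7$)
$d + l = -7 + 25 = 18$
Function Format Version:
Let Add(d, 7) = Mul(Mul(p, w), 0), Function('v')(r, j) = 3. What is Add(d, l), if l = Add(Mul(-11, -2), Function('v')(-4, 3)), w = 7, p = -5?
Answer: 18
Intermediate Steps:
l = 25 (l = Add(Mul(-11, -2), 3) = Add(22, 3) = 25)
d = -7 (d = Add(-7, Mul(Mul(-5, 7), 0)) = Add(-7, Mul(-35, 0)) = Add(-7, 0) = -7)
Add(d, l) = Add(-7, 25) = 18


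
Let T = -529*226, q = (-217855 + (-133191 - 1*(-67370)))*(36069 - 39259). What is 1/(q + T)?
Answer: 1/904806886 ≈ 1.1052e-9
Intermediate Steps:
q = 904926440 (q = (-217855 + (-133191 + 67370))*(-3190) = (-217855 - 65821)*(-3190) = -283676*(-3190) = 904926440)
T = -119554
1/(q + T) = 1/(904926440 - 119554) = 1/904806886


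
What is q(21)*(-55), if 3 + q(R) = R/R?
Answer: 110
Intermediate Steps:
q(R) = -2 (q(R) = -3 + R/R = -3 + 1 = -2)
q(21)*(-55) = -2*(-55) = 110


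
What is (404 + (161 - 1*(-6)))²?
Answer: 326041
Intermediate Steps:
(404 + (161 - 1*(-6)))² = (404 + (161 + 6))² = (404 + 167)² = 571² = 326041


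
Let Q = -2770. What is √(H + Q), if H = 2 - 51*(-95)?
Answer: √2077 ≈ 45.574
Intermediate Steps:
H = 4847 (H = 2 + 4845 = 4847)
√(H + Q) = √(4847 - 2770) = √2077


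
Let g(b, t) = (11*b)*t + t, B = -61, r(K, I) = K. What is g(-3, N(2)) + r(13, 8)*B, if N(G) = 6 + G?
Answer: -1049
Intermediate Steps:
g(b, t) = t + 11*b*t (g(b, t) = 11*b*t + t = t + 11*b*t)
g(-3, N(2)) + r(13, 8)*B = (6 + 2)*(1 + 11*(-3)) + 13*(-61) = 8*(1 - 33) - 793 = 8*(-32) - 793 = -256 - 793 = -1049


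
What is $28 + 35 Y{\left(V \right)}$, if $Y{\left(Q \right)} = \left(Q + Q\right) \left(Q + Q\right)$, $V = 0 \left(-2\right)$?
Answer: $28$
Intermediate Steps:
$V = 0$
$Y{\left(Q \right)} = 4 Q^{2}$ ($Y{\left(Q \right)} = 2 Q 2 Q = 4 Q^{2}$)
$28 + 35 Y{\left(V \right)} = 28 + 35 \cdot 4 \cdot 0^{2} = 28 + 35 \cdot 4 \cdot 0 = 28 + 35 \cdot 0 = 28 + 0 = 28$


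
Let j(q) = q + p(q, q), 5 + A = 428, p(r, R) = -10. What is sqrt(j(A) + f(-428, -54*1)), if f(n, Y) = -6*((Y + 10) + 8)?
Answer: sqrt(629) ≈ 25.080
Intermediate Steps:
A = 423 (A = -5 + 428 = 423)
f(n, Y) = -108 - 6*Y (f(n, Y) = -6*((10 + Y) + 8) = -6*(18 + Y) = -108 - 6*Y)
j(q) = -10 + q (j(q) = q - 10 = -10 + q)
sqrt(j(A) + f(-428, -54*1)) = sqrt((-10 + 423) + (-108 - (-324))) = sqrt(413 + (-108 - 6*(-54))) = sqrt(413 + (-108 + 324)) = sqrt(413 + 216) = sqrt(629)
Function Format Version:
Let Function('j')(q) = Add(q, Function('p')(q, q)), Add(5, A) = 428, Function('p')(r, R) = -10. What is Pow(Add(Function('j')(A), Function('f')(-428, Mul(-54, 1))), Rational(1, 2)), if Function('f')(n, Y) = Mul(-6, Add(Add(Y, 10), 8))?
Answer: Pow(629, Rational(1, 2)) ≈ 25.080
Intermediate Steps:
A = 423 (A = Add(-5, 428) = 423)
Function('f')(n, Y) = Add(-108, Mul(-6, Y)) (Function('f')(n, Y) = Mul(-6, Add(Add(10, Y), 8)) = Mul(-6, Add(18, Y)) = Add(-108, Mul(-6, Y)))
Function('j')(q) = Add(-10, q) (Function('j')(q) = Add(q, -10) = Add(-10, q))
Pow(Add(Function('j')(A), Function('f')(-428, Mul(-54, 1))), Rational(1, 2)) = Pow(Add(Add(-10, 423), Add(-108, Mul(-6, Mul(-54, 1)))), Rational(1, 2)) = Pow(Add(413, Add(-108, Mul(-6, -54))), Rational(1, 2)) = Pow(Add(413, Add(-108, 324)), Rational(1, 2)) = Pow(Add(413, 216), Rational(1, 2)) = Pow(629, Rational(1, 2))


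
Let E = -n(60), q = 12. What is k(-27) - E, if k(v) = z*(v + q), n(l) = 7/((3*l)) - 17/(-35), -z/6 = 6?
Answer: 681061/1260 ≈ 540.52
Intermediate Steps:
z = -36 (z = -6*6 = -36)
n(l) = 17/35 + 7/(3*l) (n(l) = 7*(1/(3*l)) - 17*(-1/35) = 7/(3*l) + 17/35 = 17/35 + 7/(3*l))
k(v) = -432 - 36*v (k(v) = -36*(v + 12) = -36*(12 + v) = -432 - 36*v)
E = -661/1260 (E = -(245 + 51*60)/(105*60) = -(245 + 3060)/(105*60) = -3305/(105*60) = -1*661/1260 = -661/1260 ≈ -0.52460)
k(-27) - E = (-432 - 36*(-27)) - 1*(-661/1260) = (-432 + 972) + 661/1260 = 540 + 661/1260 = 681061/1260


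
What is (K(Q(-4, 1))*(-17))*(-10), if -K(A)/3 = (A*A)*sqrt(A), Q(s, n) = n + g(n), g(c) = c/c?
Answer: -2040*sqrt(2) ≈ -2885.0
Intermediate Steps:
g(c) = 1
Q(s, n) = 1 + n (Q(s, n) = n + 1 = 1 + n)
K(A) = -3*A**(5/2) (K(A) = -3*A*A*sqrt(A) = -3*A**2*sqrt(A) = -3*A**(5/2))
(K(Q(-4, 1))*(-17))*(-10) = (-3*(1 + 1)**(5/2)*(-17))*(-10) = (-12*sqrt(2)*(-17))*(-10) = (204*sqrt(2))*(-10) = -2040*sqrt(2)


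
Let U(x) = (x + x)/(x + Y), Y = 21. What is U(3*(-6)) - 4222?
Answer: -4234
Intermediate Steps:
U(x) = 2*x/(21 + x) (U(x) = (x + x)/(x + 21) = (2*x)/(21 + x) = 2*x/(21 + x))
U(3*(-6)) - 4222 = 2*(3*(-6))/(21 + 3*(-6)) - 4222 = 2*(-18)/(21 - 18) - 4222 = 2*(-18)/3 - 4222 = 2*(-18)*(1/3) - 4222 = -12 - 4222 = -4234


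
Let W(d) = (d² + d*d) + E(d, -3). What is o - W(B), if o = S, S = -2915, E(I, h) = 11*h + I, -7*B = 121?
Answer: -169653/49 ≈ -3462.3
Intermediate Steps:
B = -121/7 (B = -⅐*121 = -121/7 ≈ -17.286)
E(I, h) = I + 11*h
W(d) = -33 + d + 2*d² (W(d) = (d² + d*d) + (d + 11*(-3)) = (d² + d²) + (d - 33) = 2*d² + (-33 + d) = -33 + d + 2*d²)
o = -2915
o - W(B) = -2915 - (-33 - 121/7 + 2*(-121/7)²) = -2915 - (-33 - 121/7 + 2*(14641/49)) = -2915 - (-33 - 121/7 + 29282/49) = -2915 - 1*26818/49 = -2915 - 26818/49 = -169653/49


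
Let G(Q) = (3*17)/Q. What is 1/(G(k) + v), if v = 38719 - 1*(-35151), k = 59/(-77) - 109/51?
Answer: 11402/842065463 ≈ 1.3541e-5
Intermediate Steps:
k = -11402/3927 (k = 59*(-1/77) - 109*1/51 = -59/77 - 109/51 = -11402/3927 ≈ -2.9035)
v = 73870 (v = 38719 + 35151 = 73870)
G(Q) = 51/Q
1/(G(k) + v) = 1/(51/(-11402/3927) + 73870) = 1/(51*(-3927/11402) + 73870) = 1/(-200277/11402 + 73870) = 1/(842065463/11402) = 11402/842065463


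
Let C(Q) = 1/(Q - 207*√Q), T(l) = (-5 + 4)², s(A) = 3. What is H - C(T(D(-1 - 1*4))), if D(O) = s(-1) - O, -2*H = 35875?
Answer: -1847562/103 ≈ -17938.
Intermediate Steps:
H = -35875/2 (H = -½*35875 = -35875/2 ≈ -17938.)
D(O) = 3 - O
T(l) = 1 (T(l) = (-1)² = 1)
H - C(T(D(-1 - 1*4))) = -35875/2 - 1/(1 - 207*√1) = -35875/2 - 1/(1 - 207*1) = -35875/2 - 1/(1 - 207) = -35875/2 - 1/(-206) = -35875/2 - 1*(-1/206) = -35875/2 + 1/206 = -1847562/103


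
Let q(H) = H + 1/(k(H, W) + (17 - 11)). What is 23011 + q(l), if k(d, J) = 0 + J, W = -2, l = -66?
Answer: 91781/4 ≈ 22945.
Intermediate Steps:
k(d, J) = J
q(H) = ¼ + H (q(H) = H + 1/(-2 + (17 - 11)) = H + 1/(-2 + 6) = H + 1/4 = H + ¼ = ¼ + H)
23011 + q(l) = 23011 + (¼ - 66) = 23011 - 263/4 = 91781/4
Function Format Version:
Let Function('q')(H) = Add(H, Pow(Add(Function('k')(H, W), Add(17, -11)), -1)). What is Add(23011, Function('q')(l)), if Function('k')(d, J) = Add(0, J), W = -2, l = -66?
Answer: Rational(91781, 4) ≈ 22945.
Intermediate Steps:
Function('k')(d, J) = J
Function('q')(H) = Add(Rational(1, 4), H) (Function('q')(H) = Add(H, Pow(Add(-2, Add(17, -11)), -1)) = Add(H, Pow(Add(-2, 6), -1)) = Add(H, Pow(4, -1)) = Add(H, Rational(1, 4)) = Add(Rational(1, 4), H))
Add(23011, Function('q')(l)) = Add(23011, Add(Rational(1, 4), -66)) = Add(23011, Rational(-263, 4)) = Rational(91781, 4)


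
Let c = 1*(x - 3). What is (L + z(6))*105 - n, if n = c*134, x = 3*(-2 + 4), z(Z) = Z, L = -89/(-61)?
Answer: 23253/61 ≈ 381.20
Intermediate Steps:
L = 89/61 (L = -89*(-1/61) = 89/61 ≈ 1.4590)
x = 6 (x = 3*2 = 6)
c = 3 (c = 1*(6 - 3) = 1*3 = 3)
n = 402 (n = 3*134 = 402)
(L + z(6))*105 - n = (89/61 + 6)*105 - 1*402 = (455/61)*105 - 402 = 47775/61 - 402 = 23253/61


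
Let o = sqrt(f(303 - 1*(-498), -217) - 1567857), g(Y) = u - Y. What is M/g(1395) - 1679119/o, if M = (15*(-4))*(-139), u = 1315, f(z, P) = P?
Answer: -417/4 + 1679119*I*sqrt(1568074)/1568074 ≈ -104.25 + 1340.9*I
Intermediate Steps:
g(Y) = 1315 - Y
M = 8340 (M = -60*(-139) = 8340)
o = I*sqrt(1568074) (o = sqrt(-217 - 1567857) = sqrt(-1568074) = I*sqrt(1568074) ≈ 1252.2*I)
M/g(1395) - 1679119/o = 8340/(1315 - 1*1395) - 1679119*(-I*sqrt(1568074)/1568074) = 8340/(1315 - 1395) - (-1679119)*I*sqrt(1568074)/1568074 = 8340/(-80) + 1679119*I*sqrt(1568074)/1568074 = 8340*(-1/80) + 1679119*I*sqrt(1568074)/1568074 = -417/4 + 1679119*I*sqrt(1568074)/1568074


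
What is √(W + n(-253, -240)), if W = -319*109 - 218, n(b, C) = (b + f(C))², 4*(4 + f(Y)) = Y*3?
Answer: 2*√38995 ≈ 394.94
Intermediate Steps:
f(Y) = -4 + 3*Y/4 (f(Y) = -4 + (Y*3)/4 = -4 + (3*Y)/4 = -4 + 3*Y/4)
n(b, C) = (-4 + b + 3*C/4)² (n(b, C) = (b + (-4 + 3*C/4))² = (-4 + b + 3*C/4)²)
W = -34989 (W = -34771 - 218 = -34989)
√(W + n(-253, -240)) = √(-34989 + (-16 + 3*(-240) + 4*(-253))²/16) = √(-34989 + (-16 - 720 - 1012)²/16) = √(-34989 + (1/16)*(-1748)²) = √(-34989 + (1/16)*3055504) = √(-34989 + 190969) = √155980 = 2*√38995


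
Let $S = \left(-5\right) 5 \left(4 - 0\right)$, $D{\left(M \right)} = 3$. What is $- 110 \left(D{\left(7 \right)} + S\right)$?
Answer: $10670$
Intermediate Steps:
$S = -100$ ($S = - 25 \left(4 + 0\right) = \left(-25\right) 4 = -100$)
$- 110 \left(D{\left(7 \right)} + S\right) = - 110 \left(3 - 100\right) = \left(-110\right) \left(-97\right) = 10670$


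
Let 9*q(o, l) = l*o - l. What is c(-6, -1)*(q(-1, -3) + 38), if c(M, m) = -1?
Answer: -116/3 ≈ -38.667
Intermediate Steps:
q(o, l) = -l/9 + l*o/9 (q(o, l) = (l*o - l)/9 = (-l + l*o)/9 = -l/9 + l*o/9)
c(-6, -1)*(q(-1, -3) + 38) = -((⅑)*(-3)*(-1 - 1) + 38) = -((⅑)*(-3)*(-2) + 38) = -(⅔ + 38) = -1*116/3 = -116/3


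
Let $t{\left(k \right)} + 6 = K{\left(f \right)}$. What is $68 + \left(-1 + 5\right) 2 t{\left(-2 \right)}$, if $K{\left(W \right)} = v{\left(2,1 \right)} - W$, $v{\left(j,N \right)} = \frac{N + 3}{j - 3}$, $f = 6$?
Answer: $-60$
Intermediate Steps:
$v{\left(j,N \right)} = \frac{3 + N}{-3 + j}$
$K{\left(W \right)} = -4 - W$ ($K{\left(W \right)} = \frac{3 + 1}{-3 + 2} - W = \frac{1}{-1} \cdot 4 - W = \left(-1\right) 4 - W = -4 - W$)
$t{\left(k \right)} = -16$ ($t{\left(k \right)} = -6 - 10 = -16$)
$68 + \left(-1 + 5\right) 2 t{\left(-2 \right)} = 68 + \left(-1 + 5\right) 2 \left(-16\right) = 68 + 4 \cdot 2 \left(-16\right) = 68 + 8 \left(-16\right) = 68 - 128 = -60$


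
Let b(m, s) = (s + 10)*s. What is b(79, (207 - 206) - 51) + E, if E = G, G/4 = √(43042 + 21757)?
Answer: 2000 + 4*√64799 ≈ 3018.2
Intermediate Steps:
b(m, s) = s*(10 + s) (b(m, s) = (10 + s)*s = s*(10 + s))
G = 4*√64799 (G = 4*√(43042 + 21757) = 4*√64799 ≈ 1018.2)
E = 4*√64799 ≈ 1018.2
b(79, (207 - 206) - 51) + E = ((207 - 206) - 51)*(10 + ((207 - 206) - 51)) + 4*√64799 = (1 - 51)*(10 + (1 - 51)) + 4*√64799 = -50*(10 - 50) + 4*√64799 = -50*(-40) + 4*√64799 = 2000 + 4*√64799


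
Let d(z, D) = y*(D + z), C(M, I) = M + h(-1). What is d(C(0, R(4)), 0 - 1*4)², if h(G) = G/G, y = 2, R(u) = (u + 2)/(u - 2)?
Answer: 36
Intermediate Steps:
R(u) = (2 + u)/(-2 + u)
h(G) = 1
C(M, I) = 1 + M (C(M, I) = M + 1 = 1 + M)
d(z, D) = 2*D + 2*z (d(z, D) = 2*(D + z) = 2*D + 2*z)
d(C(0, R(4)), 0 - 1*4)² = (2*(0 - 1*4) + 2*(1 + 0))² = (2*(0 - 4) + 2*1)² = (2*(-4) + 2)² = (-8 + 2)² = (-6)² = 36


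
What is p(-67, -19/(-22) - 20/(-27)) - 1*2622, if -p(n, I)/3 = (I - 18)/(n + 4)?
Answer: -32716567/12474 ≈ -2622.8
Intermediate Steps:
p(n, I) = -3*(-18 + I)/(4 + n) (p(n, I) = -3*(I - 18)/(n + 4) = -3*(-18 + I)/(4 + n))
p(-67, -19/(-22) - 20/(-27)) - 1*2622 = 3*(18 - (-19/(-22) - 20/(-27)))/(4 - 67) - 1*2622 = 3*(18 - (-19*(-1/22) - 20*(-1/27)))/(-63) - 2622 = 3*(-1/63)*(18 - (19/22 + 20/27)) - 2622 = 3*(-1/63)*(18 - 1*953/594) - 2622 = 3*(-1/63)*(18 - 953/594) - 2622 = 3*(-1/63)*(9739/594) - 2622 = -9739/12474 - 2622 = -32716567/12474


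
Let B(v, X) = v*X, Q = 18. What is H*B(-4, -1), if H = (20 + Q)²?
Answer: 5776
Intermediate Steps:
B(v, X) = X*v
H = 1444 (H = (20 + 18)² = 38² = 1444)
H*B(-4, -1) = 1444*(-1*(-4)) = 1444*4 = 5776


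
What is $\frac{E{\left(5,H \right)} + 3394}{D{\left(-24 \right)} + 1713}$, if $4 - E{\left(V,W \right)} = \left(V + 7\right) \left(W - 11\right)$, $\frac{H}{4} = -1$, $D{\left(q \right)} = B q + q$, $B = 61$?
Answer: $\frac{3578}{225} \approx 15.902$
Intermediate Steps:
$D{\left(q \right)} = 62 q$ ($D{\left(q \right)} = 61 q + q = 62 q$)
$H = -4$ ($H = 4 \left(-1\right) = -4$)
$E{\left(V,W \right)} = 4 - \left(-11 + W\right) \left(7 + V\right)$ ($E{\left(V,W \right)} = 4 - \left(V + 7\right) \left(W - 11\right) = 4 - \left(7 + V\right) \left(-11 + W\right) = 4 - \left(-11 + W\right) \left(7 + V\right)$)
$\frac{E{\left(5,H \right)} + 3394}{D{\left(-24 \right)} + 1713} = \frac{\left(81 - -28 + 11 \cdot 5 - 5 \left(-4\right)\right) + 3394}{62 \left(-24\right) + 1713} = \frac{\left(81 + 28 + 55 + 20\right) + 3394}{-1488 + 1713} = \frac{184 + 3394}{225} = 3578 \cdot \frac{1}{225} = \frac{3578}{225}$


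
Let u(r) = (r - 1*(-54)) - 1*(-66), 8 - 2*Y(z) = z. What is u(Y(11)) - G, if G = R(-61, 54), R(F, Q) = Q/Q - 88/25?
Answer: 6051/50 ≈ 121.02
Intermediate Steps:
Y(z) = 4 - z/2
u(r) = 120 + r (u(r) = (r + 54) + 66 = (54 + r) + 66 = 120 + r)
R(F, Q) = -63/25 (R(F, Q) = 1 - 88*1/25 = 1 - 88/25 = -63/25)
G = -63/25 ≈ -2.5200
u(Y(11)) - G = (120 + (4 - ½*11)) - 1*(-63/25) = (120 + (4 - 11/2)) + 63/25 = (120 - 3/2) + 63/25 = 237/2 + 63/25 = 6051/50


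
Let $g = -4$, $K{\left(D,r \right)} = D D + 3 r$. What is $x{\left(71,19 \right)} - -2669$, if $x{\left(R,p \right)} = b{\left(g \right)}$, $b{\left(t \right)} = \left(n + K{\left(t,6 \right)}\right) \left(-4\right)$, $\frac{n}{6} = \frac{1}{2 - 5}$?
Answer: $2541$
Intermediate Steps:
$n = -2$ ($n = \frac{6}{2 - 5} = \frac{6}{-3} = 6 \left(- \frac{1}{3}\right) = -2$)
$K{\left(D,r \right)} = D^{2} + 3 r$
$b{\left(t \right)} = -64 - 4 t^{2}$ ($b{\left(t \right)} = \left(-2 + \left(t^{2} + 3 \cdot 6\right)\right) \left(-4\right) = \left(-2 + \left(t^{2} + 18\right)\right) \left(-4\right) = \left(-2 + \left(18 + t^{2}\right)\right) \left(-4\right) = \left(16 + t^{2}\right) \left(-4\right) = -64 - 4 t^{2}$)
$x{\left(R,p \right)} = -128$ ($x{\left(R,p \right)} = -64 - 4 \left(-4\right)^{2} = -64 - 64 = -128$)
$x{\left(71,19 \right)} - -2669 = -128 - -2669 = -128 + 2669 = 2541$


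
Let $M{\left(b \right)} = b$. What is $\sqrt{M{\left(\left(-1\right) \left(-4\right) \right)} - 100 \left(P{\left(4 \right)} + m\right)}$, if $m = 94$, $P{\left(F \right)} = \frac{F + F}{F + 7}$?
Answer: $\frac{2 i \sqrt{286429}}{11} \approx 97.307 i$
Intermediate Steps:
$P{\left(F \right)} = \frac{2 F}{7 + F}$
$\sqrt{M{\left(\left(-1\right) \left(-4\right) \right)} - 100 \left(P{\left(4 \right)} + m\right)} = \sqrt{\left(-1\right) \left(-4\right) - 100 \left(2 \cdot 4 \frac{1}{7 + 4} + 94\right)} = \sqrt{4 - 100 \left(2 \cdot 4 \cdot \frac{1}{11} + 94\right)} = \sqrt{4 - 100 \left(\frac{8}{11} + 94\right)} = \sqrt{4 - \frac{104200}{11}} = \sqrt{- \frac{104156}{11}} = \frac{2 i \sqrt{286429}}{11}$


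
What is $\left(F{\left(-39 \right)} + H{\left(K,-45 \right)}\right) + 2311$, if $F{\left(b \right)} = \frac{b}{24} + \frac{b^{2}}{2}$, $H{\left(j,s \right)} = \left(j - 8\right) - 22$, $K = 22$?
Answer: $\frac{24495}{8} \approx 3061.9$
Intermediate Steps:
$H{\left(j,s \right)} = -30 + j$ ($H{\left(j,s \right)} = \left(-8 + j\right) - 22 = -30 + j$)
$F{\left(b \right)} = \frac{b^{2}}{2} + \frac{b}{24}$ ($F{\left(b \right)} = b \frac{1}{24} + b^{2} \cdot \frac{1}{2} = \frac{b}{24} + \frac{b^{2}}{2} = \frac{b^{2}}{2} + \frac{b}{24}$)
$\left(F{\left(-39 \right)} + H{\left(K,-45 \right)}\right) + 2311 = \left(\frac{1}{24} \left(-39\right) \left(1 + 12 \left(-39\right)\right) + \left(-30 + 22\right)\right) + 2311 = \left(\frac{1}{24} \left(-39\right) \left(1 - 468\right) - 8\right) + 2311 = \left(\frac{1}{24} \left(-39\right) \left(-467\right) - 8\right) + 2311 = \left(\frac{6071}{8} - 8\right) + 2311 = \frac{6007}{8} + 2311 = \frac{24495}{8}$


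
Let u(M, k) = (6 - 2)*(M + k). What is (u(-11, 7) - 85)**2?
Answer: 10201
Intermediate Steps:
u(M, k) = 4*M + 4*k (u(M, k) = 4*(M + k) = 4*M + 4*k)
(u(-11, 7) - 85)**2 = ((4*(-11) + 4*7) - 85)**2 = ((-44 + 28) - 85)**2 = (-16 - 85)**2 = (-101)**2 = 10201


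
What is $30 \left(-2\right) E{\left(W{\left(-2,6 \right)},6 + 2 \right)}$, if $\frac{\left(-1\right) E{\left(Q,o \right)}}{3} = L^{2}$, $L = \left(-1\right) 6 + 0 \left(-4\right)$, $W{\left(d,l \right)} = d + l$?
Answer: $6480$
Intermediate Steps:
$L = -6$ ($L = -6 + 0 = -6$)
$E{\left(Q,o \right)} = -108$ ($E{\left(Q,o \right)} = - 3 \left(-6\right)^{2} = \left(-3\right) 36 = -108$)
$30 \left(-2\right) E{\left(W{\left(-2,6 \right)},6 + 2 \right)} = 30 \left(-2\right) \left(-108\right) = \left(-60\right) \left(-108\right) = 6480$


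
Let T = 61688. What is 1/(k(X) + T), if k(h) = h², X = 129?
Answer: 1/78329 ≈ 1.2767e-5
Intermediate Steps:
1/(k(X) + T) = 1/(129² + 61688) = 1/(16641 + 61688) = 1/78329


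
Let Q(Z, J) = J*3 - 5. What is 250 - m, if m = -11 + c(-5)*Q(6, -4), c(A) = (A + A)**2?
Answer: 1961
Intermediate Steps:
Q(Z, J) = -5 + 3*J (Q(Z, J) = 3*J - 5 = -5 + 3*J)
c(A) = 4*A**2 (c(A) = (2*A)**2 = 4*A**2)
m = -1711 (m = -11 + (4*(-5)**2)*(-5 + 3*(-4)) = -11 + (4*25)*(-5 - 12) = -11 + 100*(-17) = -11 - 1700 = -1711)
250 - m = 250 - 1*(-1711) = 250 + 1711 = 1961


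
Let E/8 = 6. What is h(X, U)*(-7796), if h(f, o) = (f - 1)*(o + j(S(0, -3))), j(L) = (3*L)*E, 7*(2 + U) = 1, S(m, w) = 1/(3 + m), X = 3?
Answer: -5036216/7 ≈ -7.1946e+5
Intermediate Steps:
E = 48 (E = 8*6 = 48)
U = -13/7 (U = -2 + (1/7)*1 = -2 + 1/7 = -13/7 ≈ -1.8571)
j(L) = 144*L (j(L) = (3*L)*48 = 144*L)
h(f, o) = (-1 + f)*(48 + o) (h(f, o) = (f - 1)*(o + 144/(3 + 0)) = (-1 + f)*(o + 144/3) = (-1 + f)*(o + 144*(1/3)) = (-1 + f)*(o + 48) = (-1 + f)*(48 + o))
h(X, U)*(-7796) = (-48 - 1*(-13/7) + 48*3 + 3*(-13/7))*(-7796) = (-48 + 13/7 + 144 - 39/7)*(-7796) = (646/7)*(-7796) = -5036216/7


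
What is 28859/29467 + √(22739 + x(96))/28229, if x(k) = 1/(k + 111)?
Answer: 28859/29467 + √108260402/1947801 ≈ 0.98471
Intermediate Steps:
x(k) = 1/(111 + k)
28859/29467 + √(22739 + x(96))/28229 = 28859/29467 + √(22739 + 1/(111 + 96))/28229 = 28859*(1/29467) + √(22739 + 1/207)*(1/28229) = 28859/29467 + √(22739 + 1/207)*(1/28229) = 28859/29467 + √(4706974/207)*(1/28229) = 28859/29467 + (√108260402/69)*(1/28229) = 28859/29467 + √108260402/1947801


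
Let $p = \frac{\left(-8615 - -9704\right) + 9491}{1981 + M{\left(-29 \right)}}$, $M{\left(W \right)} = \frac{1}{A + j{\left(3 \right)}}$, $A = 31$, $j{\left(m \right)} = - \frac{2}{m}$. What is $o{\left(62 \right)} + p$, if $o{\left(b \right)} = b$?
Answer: $\frac{263908}{3919} \approx 67.341$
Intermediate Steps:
$M{\left(W \right)} = \frac{3}{91}$ ($M{\left(W \right)} = \frac{1}{31 - \frac{2}{3}} = \frac{1}{\frac{91}{3}} = \frac{3}{91}$)
$p = \frac{20930}{3919}$ ($p = \frac{\left(-8615 - -9704\right) + 9491}{1981 + \frac{3}{91}} = \frac{\left(-8615 + 9704\right) + 9491}{\frac{180274}{91}} = \left(1089 + 9491\right) \frac{91}{180274} = 10580 \cdot \frac{91}{180274} = \frac{20930}{3919} \approx 5.3406$)
$o{\left(62 \right)} + p = 62 + \frac{20930}{3919} = \frac{263908}{3919}$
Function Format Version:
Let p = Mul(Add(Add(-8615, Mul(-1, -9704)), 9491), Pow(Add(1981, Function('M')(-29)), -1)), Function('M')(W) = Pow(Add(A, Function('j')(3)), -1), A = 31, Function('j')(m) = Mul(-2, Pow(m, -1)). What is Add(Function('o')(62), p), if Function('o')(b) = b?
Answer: Rational(263908, 3919) ≈ 67.341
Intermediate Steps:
Function('M')(W) = Rational(3, 91) (Function('M')(W) = Pow(Add(31, Mul(-2, Pow(3, -1))), -1) = Pow(Add(31, Mul(-2, Rational(1, 3))), -1) = Pow(Add(31, Rational(-2, 3)), -1) = Pow(Rational(91, 3), -1) = Rational(3, 91))
p = Rational(20930, 3919) (p = Mul(Add(Add(-8615, Mul(-1, -9704)), 9491), Pow(Add(1981, Rational(3, 91)), -1)) = Mul(Add(Add(-8615, 9704), 9491), Pow(Rational(180274, 91), -1)) = Mul(Add(1089, 9491), Rational(91, 180274)) = Mul(10580, Rational(91, 180274)) = Rational(20930, 3919) ≈ 5.3406)
Add(Function('o')(62), p) = Add(62, Rational(20930, 3919)) = Rational(263908, 3919)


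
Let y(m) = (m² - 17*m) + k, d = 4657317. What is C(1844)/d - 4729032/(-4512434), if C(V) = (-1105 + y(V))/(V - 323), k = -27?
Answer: 16757307771153764/15982542958269069 ≈ 1.0485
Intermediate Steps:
y(m) = -27 + m² - 17*m (y(m) = (m² - 17*m) - 27 = -27 + m² - 17*m)
C(V) = (-1132 + V² - 17*V)/(-323 + V) (C(V) = (-1105 + (-27 + V² - 17*V))/(V - 323) = (-1132 + V² - 17*V)/(-323 + V))
C(1844)/d - 4729032/(-4512434) = ((-1132 + 1844² - 17*1844)/(-323 + 1844))/4657317 - 4729032/(-4512434) = ((-1132 + 3400336 - 31348)/1521)*(1/4657317) - 4729032*(-1/4512434) = ((1/1521)*3367856)*(1/4657317) + 2364516/2256217 = (3367856/1521)*(1/4657317) + 2364516/2256217 = 3367856/7083779157 + 2364516/2256217 = 16757307771153764/15982542958269069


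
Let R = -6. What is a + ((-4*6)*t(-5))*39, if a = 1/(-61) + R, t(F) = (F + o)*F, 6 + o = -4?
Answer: -4282567/61 ≈ -70206.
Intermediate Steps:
o = -10 (o = -6 - 4 = -10)
t(F) = F*(-10 + F) (t(F) = (F - 10)*F = (-10 + F)*F = F*(-10 + F))
a = -367/61 (a = 1/(-61) - 6 = -1/61 - 6 = -367/61 ≈ -6.0164)
a + ((-4*6)*t(-5))*39 = -367/61 + ((-4*6)*(-5*(-10 - 5)))*39 = -367/61 - (-120)*(-15)*39 = -367/61 - 24*75*39 = -367/61 - 1800*39 = -367/61 - 70200 = -4282567/61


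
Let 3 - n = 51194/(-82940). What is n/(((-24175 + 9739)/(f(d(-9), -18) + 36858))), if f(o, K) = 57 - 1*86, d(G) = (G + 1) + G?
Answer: -38633621/4186440 ≈ -9.2283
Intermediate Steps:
d(G) = 1 + 2*G (d(G) = (1 + G) + G = 1 + 2*G)
f(o, K) = -29 (f(o, K) = 57 - 86 = -29)
n = 1049/290 (n = 3 - 51194/(-82940) = 3 - 51194*(-1)/82940 = 3 - 1*(-179/290) = 3 + 179/290 = 1049/290 ≈ 3.6172)
n/(((-24175 + 9739)/(f(d(-9), -18) + 36858))) = 1049/(290*(((-24175 + 9739)/(-29 + 36858)))) = 1049/(290*((-14436/36829))) = 1049/(290*((-14436*1/36829))) = 1049/(290*(-14436/36829)) = (1049/290)*(-36829/14436) = -38633621/4186440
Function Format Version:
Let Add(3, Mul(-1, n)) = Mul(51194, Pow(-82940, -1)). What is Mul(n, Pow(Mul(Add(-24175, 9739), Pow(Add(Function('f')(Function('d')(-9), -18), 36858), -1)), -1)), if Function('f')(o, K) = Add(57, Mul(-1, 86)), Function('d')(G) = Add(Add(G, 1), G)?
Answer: Rational(-38633621, 4186440) ≈ -9.2283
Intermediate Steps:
Function('d')(G) = Add(1, Mul(2, G)) (Function('d')(G) = Add(Add(1, G), G) = Add(1, Mul(2, G)))
Function('f')(o, K) = -29 (Function('f')(o, K) = Add(57, -86) = -29)
n = Rational(1049, 290) (n = Add(3, Mul(-1, Mul(51194, Pow(-82940, -1)))) = Add(3, Mul(-1, Mul(51194, Rational(-1, 82940)))) = Add(3, Mul(-1, Rational(-179, 290))) = Add(3, Rational(179, 290)) = Rational(1049, 290) ≈ 3.6172)
Mul(n, Pow(Mul(Add(-24175, 9739), Pow(Add(Function('f')(Function('d')(-9), -18), 36858), -1)), -1)) = Mul(Rational(1049, 290), Pow(Mul(Add(-24175, 9739), Pow(Add(-29, 36858), -1)), -1)) = Mul(Rational(1049, 290), Pow(Mul(-14436, Pow(36829, -1)), -1)) = Mul(Rational(1049, 290), Pow(Mul(-14436, Rational(1, 36829)), -1)) = Mul(Rational(1049, 290), Pow(Rational(-14436, 36829), -1)) = Mul(Rational(1049, 290), Rational(-36829, 14436)) = Rational(-38633621, 4186440)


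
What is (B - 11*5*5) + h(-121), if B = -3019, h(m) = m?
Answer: -3415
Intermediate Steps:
(B - 11*5*5) + h(-121) = (-3019 - 11*5*5) - 121 = (-3019 - 55*5) - 121 = (-3019 - 275) - 121 = -3294 - 121 = -3415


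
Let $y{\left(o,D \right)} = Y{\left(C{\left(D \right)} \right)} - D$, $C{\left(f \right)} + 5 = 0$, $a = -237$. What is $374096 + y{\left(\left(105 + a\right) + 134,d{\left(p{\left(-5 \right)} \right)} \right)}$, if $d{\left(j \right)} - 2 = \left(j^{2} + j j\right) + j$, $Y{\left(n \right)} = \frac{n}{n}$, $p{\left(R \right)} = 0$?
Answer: $374095$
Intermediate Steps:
$C{\left(f \right)} = -5$ ($C{\left(f \right)} = -5 + 0 = -5$)
$Y{\left(n \right)} = 1$
$d{\left(j \right)} = 2 + j + 2 j^{2}$ ($d{\left(j \right)} = 2 + \left(\left(j^{2} + j j\right) + j\right) = 2 + \left(\left(j^{2} + j^{2}\right) + j\right) = 2 + \left(2 j^{2} + j\right) = 2 + \left(j + 2 j^{2}\right) = 2 + j + 2 j^{2}$)
$y{\left(o,D \right)} = 1 - D$
$374096 + y{\left(\left(105 + a\right) + 134,d{\left(p{\left(-5 \right)} \right)} \right)} = 374096 + \left(1 - \left(2 + 0 + 2 \cdot 0^{2}\right)\right) = 374096 + \left(1 - \left(2 + 0 + 2 \cdot 0\right)\right) = 374096 + \left(1 - \left(2 + 0 + 0\right)\right) = 374096 + \left(1 - 2\right) = 374096 - 1 = 374095$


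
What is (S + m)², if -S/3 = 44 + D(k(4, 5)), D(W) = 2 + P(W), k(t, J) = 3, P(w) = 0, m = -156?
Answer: 86436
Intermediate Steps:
D(W) = 2 (D(W) = 2 + 0 = 2)
S = -138 (S = -3*(44 + 2) = -3*46 = -138)
(S + m)² = (-138 - 156)² = (-294)² = 86436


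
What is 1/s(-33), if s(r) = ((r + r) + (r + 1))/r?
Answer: 33/98 ≈ 0.33673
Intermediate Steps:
s(r) = (1 + 3*r)/r (s(r) = (2*r + (1 + r))/r = (1 + 3*r)/r)
1/s(-33) = 1/(3 + 1/(-33)) = 1/(3 - 1/33) = 1/(98/33) = 33/98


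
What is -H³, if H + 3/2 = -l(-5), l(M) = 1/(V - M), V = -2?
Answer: 1331/216 ≈ 6.1620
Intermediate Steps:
l(M) = 1/(-2 - M)
H = -11/6 (H = -3/2 - (-1)/(2 - 5) = -3/2 - (-1)/(-3) = -3/2 - (-1)*(-1)/3 = -3/2 - 1*⅓ = -3/2 - ⅓ = -11/6 ≈ -1.8333)
-H³ = -(-11/6)³ = -1*(-1331/216) = 1331/216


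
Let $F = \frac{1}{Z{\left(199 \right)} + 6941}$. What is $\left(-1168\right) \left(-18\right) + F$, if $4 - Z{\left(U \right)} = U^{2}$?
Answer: $\frac{686559743}{32656} \approx 21024.0$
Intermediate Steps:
$Z{\left(U \right)} = 4 - U^{2}$
$F = - \frac{1}{32656}$ ($F = \frac{1}{\left(4 - 199^{2}\right) + 6941} = \frac{1}{\left(4 - 39601\right) + 6941} = \frac{1}{-39597 + 6941} = \frac{1}{-32656} = - \frac{1}{32656} \approx -3.0622 \cdot 10^{-5}$)
$\left(-1168\right) \left(-18\right) + F = \left(-1168\right) \left(-18\right) - \frac{1}{32656} = 21024 - \frac{1}{32656} = \frac{686559743}{32656}$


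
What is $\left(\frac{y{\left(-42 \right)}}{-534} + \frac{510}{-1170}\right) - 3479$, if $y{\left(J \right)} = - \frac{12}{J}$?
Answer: $- \frac{84539867}{24297} \approx -3479.4$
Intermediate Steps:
$\left(\frac{y{\left(-42 \right)}}{-534} + \frac{510}{-1170}\right) - 3479 = \left(\frac{\left(-12\right) \frac{1}{-42}}{-534} + \frac{510}{-1170}\right) - 3479 = \left(\left(-12\right) \left(- \frac{1}{42}\right) \left(- \frac{1}{534}\right) + 510 \left(- \frac{1}{1170}\right)\right) - 3479 = \left(\frac{2}{7} \left(- \frac{1}{534}\right) - \frac{17}{39}\right) - 3479 = \left(- \frac{1}{1869} - \frac{17}{39}\right) - 3479 = - \frac{10604}{24297} - 3479 = - \frac{84539867}{24297}$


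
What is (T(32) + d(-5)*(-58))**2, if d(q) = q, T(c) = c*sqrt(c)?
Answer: 116868 + 74240*sqrt(2) ≈ 2.2186e+5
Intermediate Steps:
T(c) = c**(3/2)
(T(32) + d(-5)*(-58))**2 = (32**(3/2) - 5*(-58))**2 = (128*sqrt(2) + 290)**2 = (290 + 128*sqrt(2))**2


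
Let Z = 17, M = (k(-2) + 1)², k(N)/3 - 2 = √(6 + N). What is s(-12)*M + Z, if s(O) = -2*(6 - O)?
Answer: -6067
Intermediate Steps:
k(N) = 6 + 3*√(6 + N)
M = 169 (M = ((6 + 3*√(6 - 2)) + 1)² = ((6 + 3*√4) + 1)² = ((6 + 3*2) + 1)² = ((6 + 6) + 1)² = (12 + 1)² = 13² = 169)
s(O) = -12 + 2*O
s(-12)*M + Z = (-12 + 2*(-12))*169 + 17 = (-12 - 24)*169 + 17 = -36*169 + 17 = -6084 + 17 = -6067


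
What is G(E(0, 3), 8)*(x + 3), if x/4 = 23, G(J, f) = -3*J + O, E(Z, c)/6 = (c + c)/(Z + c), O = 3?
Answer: -3135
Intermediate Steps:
E(Z, c) = 12*c/(Z + c) (E(Z, c) = 6*((c + c)/(Z + c)) = 6*((2*c)/(Z + c)) = 6*(2*c/(Z + c)) = 12*c/(Z + c))
G(J, f) = 3 - 3*J (G(J, f) = -3*J + 3 = 3 - 3*J)
x = 92 (x = 4*23 = 92)
G(E(0, 3), 8)*(x + 3) = (3 - 36*3/(0 + 3))*(92 + 3) = (3 - 36*3/3)*95 = (3 - 3*12)*95 = (3 - 36)*95 = -33*95 = -3135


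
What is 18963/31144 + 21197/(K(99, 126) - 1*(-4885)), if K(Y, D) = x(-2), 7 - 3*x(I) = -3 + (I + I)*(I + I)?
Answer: 752755697/152076152 ≈ 4.9499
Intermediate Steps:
x(I) = 10/3 - 4*I²/3 (x(I) = 7/3 - (-3 + (I + I)*(I + I))/3 = 7/3 - (-3 + (2*I)*(2*I))/3 = 7/3 - (-3 + 4*I²)/3 = 7/3 + (1 - 4*I²/3) = 10/3 - 4*I²/3)
K(Y, D) = -2 (K(Y, D) = 10/3 - 4/3*(-2)² = 10/3 - 4/3*4 = 10/3 - 16/3 = -2)
18963/31144 + 21197/(K(99, 126) - 1*(-4885)) = 18963/31144 + 21197/(-2 - 1*(-4885)) = 18963*(1/31144) + 21197/(-2 + 4885) = 18963/31144 + 21197/4883 = 752755697/152076152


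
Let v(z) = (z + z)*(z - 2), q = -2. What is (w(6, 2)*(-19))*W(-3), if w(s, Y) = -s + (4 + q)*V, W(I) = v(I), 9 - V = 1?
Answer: -5700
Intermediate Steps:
V = 8 (V = 9 - 1*1 = 9 - 1 = 8)
v(z) = 2*z*(-2 + z) (v(z) = (2*z)*(-2 + z) = 2*z*(-2 + z))
W(I) = 2*I*(-2 + I)
w(s, Y) = 16 - s (w(s, Y) = -s + (4 - 2)*8 = -s + 2*8 = -s + 16 = 16 - s)
(w(6, 2)*(-19))*W(-3) = ((16 - 1*6)*(-19))*(2*(-3)*(-2 - 3)) = ((16 - 6)*(-19))*(2*(-3)*(-5)) = (10*(-19))*30 = -190*30 = -5700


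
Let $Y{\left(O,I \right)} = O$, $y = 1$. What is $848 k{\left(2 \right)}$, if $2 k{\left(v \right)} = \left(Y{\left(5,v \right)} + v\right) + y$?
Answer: $3392$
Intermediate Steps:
$k{\left(v \right)} = 3 + \frac{v}{2}$ ($k{\left(v \right)} = \frac{\left(5 + v\right) + 1}{2} = \frac{6 + v}{2} = 3 + \frac{v}{2}$)
$848 k{\left(2 \right)} = 848 \left(3 + \frac{1}{2} \cdot 2\right) = 848 \left(3 + 1\right) = 848 \cdot 4 = 3392$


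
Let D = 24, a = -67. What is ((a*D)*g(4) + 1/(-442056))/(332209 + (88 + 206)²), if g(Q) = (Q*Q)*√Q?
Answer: -22746433537/185064534120 ≈ -0.12291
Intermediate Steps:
g(Q) = Q^(5/2) (g(Q) = Q²*√Q = Q^(5/2))
((a*D)*g(4) + 1/(-442056))/(332209 + (88 + 206)²) = ((-67*24)*4^(5/2) + 1/(-442056))/(332209 + (88 + 206)²) = (-1608*32 - 1/442056)/(332209 + 294²) = (-51456 - 1/442056)/(332209 + 86436) = -22746433537/442056/418645 = -22746433537/442056*1/418645 = -22746433537/185064534120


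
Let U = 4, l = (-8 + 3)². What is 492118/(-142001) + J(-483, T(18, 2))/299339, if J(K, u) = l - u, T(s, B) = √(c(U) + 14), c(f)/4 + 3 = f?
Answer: -147306559977/42506437339 - 3*√2/299339 ≈ -3.4655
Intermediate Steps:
l = 25 (l = (-5)² = 25)
c(f) = -12 + 4*f
T(s, B) = 3*√2 (T(s, B) = √((-12 + 4*4) + 14) = √((-12 + 16) + 14) = √(4 + 14) = √18 = 3*√2)
J(K, u) = 25 - u
492118/(-142001) + J(-483, T(18, 2))/299339 = 492118/(-142001) + (25 - 3*√2)/299339 = 492118*(-1/142001) + (25 - 3*√2)*(1/299339) = -492118/142001 + (25/299339 - 3*√2/299339) = -147306559977/42506437339 - 3*√2/299339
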